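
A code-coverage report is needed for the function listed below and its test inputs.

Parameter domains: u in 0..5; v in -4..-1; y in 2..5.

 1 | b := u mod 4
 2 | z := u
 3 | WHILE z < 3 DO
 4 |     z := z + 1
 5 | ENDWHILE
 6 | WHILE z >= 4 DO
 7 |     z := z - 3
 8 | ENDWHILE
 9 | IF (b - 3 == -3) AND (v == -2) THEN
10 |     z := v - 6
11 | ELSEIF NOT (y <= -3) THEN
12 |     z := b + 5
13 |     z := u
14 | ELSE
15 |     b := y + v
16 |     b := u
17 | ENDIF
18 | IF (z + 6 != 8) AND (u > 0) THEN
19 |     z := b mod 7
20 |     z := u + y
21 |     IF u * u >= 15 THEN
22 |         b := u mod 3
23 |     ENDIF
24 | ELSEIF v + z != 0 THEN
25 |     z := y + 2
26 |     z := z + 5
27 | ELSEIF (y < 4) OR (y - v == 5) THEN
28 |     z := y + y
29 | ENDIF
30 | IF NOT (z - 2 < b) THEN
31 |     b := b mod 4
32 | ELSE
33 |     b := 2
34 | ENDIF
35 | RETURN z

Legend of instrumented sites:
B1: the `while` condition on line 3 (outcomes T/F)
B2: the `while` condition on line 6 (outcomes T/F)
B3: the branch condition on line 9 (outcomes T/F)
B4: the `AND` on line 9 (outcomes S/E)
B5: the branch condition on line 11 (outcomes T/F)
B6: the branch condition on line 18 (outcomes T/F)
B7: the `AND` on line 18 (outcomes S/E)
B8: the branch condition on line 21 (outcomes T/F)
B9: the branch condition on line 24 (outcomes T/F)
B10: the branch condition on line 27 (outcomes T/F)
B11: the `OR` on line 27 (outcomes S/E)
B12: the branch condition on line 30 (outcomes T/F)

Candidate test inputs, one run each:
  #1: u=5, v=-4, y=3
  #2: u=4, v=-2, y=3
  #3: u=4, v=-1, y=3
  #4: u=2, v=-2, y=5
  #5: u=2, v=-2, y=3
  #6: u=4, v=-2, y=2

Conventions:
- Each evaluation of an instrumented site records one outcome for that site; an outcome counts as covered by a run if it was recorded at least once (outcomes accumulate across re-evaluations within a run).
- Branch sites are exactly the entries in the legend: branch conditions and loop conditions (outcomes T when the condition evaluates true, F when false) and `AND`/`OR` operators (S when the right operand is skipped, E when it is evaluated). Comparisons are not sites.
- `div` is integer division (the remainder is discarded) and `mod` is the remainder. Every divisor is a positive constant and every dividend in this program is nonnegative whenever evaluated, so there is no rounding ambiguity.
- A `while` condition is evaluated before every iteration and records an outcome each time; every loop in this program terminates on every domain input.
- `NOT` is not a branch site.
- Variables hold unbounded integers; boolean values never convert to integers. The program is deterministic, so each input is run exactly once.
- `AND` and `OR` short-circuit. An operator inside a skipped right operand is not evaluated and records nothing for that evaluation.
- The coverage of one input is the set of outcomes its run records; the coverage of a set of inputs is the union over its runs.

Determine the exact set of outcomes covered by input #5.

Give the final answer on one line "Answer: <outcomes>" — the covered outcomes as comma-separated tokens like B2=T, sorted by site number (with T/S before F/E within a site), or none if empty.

Tracing the run of input #5 (u=2, v=-2, y=3):
  B1->T, B1->F, B2->F, B4->S, B3->F, B5->T, B7->S, B6->F, B9->F, B11->S
  B10->T, B12->T
distinct outcomes covered: B1=T, B1=F, B2=F, B3=F, B4=S, B5=T, B6=F, B7=S, B9=F, B10=T, B11=S, B12=T

Answer: B1=T, B1=F, B2=F, B3=F, B4=S, B5=T, B6=F, B7=S, B9=F, B10=T, B11=S, B12=T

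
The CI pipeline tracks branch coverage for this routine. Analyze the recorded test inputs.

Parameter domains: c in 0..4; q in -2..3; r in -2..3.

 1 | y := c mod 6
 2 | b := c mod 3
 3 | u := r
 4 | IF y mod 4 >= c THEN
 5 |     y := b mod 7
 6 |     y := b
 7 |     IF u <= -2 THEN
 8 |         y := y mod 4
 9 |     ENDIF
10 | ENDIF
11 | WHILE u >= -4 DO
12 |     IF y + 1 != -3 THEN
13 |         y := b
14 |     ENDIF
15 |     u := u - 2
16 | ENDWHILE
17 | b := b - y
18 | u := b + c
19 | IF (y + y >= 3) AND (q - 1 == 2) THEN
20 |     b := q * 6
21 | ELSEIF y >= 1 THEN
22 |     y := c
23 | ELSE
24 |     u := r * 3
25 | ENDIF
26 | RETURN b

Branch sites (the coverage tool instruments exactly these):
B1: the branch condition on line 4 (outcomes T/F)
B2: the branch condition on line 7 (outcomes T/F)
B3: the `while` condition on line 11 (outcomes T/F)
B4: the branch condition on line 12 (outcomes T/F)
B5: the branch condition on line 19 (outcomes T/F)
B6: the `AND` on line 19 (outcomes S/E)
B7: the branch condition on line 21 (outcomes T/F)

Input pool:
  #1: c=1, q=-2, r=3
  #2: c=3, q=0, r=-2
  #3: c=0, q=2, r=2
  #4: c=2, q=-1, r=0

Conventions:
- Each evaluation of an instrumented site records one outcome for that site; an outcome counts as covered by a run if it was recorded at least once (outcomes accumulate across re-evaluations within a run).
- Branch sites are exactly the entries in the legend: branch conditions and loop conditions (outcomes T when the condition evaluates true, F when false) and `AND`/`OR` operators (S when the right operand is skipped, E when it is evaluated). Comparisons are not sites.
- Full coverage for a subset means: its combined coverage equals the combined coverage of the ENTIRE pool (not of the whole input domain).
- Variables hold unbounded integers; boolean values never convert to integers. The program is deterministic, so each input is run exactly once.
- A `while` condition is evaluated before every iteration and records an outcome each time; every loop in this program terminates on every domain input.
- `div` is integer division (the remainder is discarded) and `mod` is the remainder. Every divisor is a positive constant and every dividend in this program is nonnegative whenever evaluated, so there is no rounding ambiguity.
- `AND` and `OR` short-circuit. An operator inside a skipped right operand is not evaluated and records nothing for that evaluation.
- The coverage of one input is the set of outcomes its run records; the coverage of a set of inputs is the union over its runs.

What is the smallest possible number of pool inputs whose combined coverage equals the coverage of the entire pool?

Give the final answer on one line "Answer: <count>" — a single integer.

#1 (c=1, q=-2, r=3) -> B1->T, B2->F, B3->T, B4->T, B3->T, B4->T, B3->T, B4->T, B3->T, B4->T, B3->F, B6->S, B5->F, B7->T; covered: B1=T, B2=F, B3=T, B3=F, B4=T, B5=F, B6=S, B7=T
#2 (c=3, q=0, r=-2) -> B1->T, B2->T, B3->T, B4->T, B3->T, B4->T, B3->F, B6->S, B5->F, B7->F; covered: B1=T, B2=T, B3=T, B3=F, B4=T, B5=F, B6=S, B7=F
#3 (c=0, q=2, r=2) -> B1->T, B2->F, B3->T, B4->T, B3->T, B4->T, B3->T, B4->T, B3->T, B4->T, B3->F, B6->S, B5->F, B7->F; covered: B1=T, B2=F, B3=T, B3=F, B4=T, B5=F, B6=S, B7=F
#4 (c=2, q=-1, r=0) -> B1->T, B2->F, B3->T, B4->T, B3->T, B4->T, B3->T, B4->T, B3->F, B6->E, B5->F, B7->T; covered: B1=T, B2=F, B3=T, B3=F, B4=T, B5=F, B6=E, B7=T
together the pool reaches 11 outcomes: B1=T, B2=T, B2=F, B3=T, B3=F, B4=T, B5=F, B6=S, B6=E, B7=T, B7=F
every size-1 subset falls short of the 11 outcomes (best: 8/11)
size 2: inputs {2, 4} cover all 11 outcomes, and no lexicographically smaller subset of this size does

Answer: 2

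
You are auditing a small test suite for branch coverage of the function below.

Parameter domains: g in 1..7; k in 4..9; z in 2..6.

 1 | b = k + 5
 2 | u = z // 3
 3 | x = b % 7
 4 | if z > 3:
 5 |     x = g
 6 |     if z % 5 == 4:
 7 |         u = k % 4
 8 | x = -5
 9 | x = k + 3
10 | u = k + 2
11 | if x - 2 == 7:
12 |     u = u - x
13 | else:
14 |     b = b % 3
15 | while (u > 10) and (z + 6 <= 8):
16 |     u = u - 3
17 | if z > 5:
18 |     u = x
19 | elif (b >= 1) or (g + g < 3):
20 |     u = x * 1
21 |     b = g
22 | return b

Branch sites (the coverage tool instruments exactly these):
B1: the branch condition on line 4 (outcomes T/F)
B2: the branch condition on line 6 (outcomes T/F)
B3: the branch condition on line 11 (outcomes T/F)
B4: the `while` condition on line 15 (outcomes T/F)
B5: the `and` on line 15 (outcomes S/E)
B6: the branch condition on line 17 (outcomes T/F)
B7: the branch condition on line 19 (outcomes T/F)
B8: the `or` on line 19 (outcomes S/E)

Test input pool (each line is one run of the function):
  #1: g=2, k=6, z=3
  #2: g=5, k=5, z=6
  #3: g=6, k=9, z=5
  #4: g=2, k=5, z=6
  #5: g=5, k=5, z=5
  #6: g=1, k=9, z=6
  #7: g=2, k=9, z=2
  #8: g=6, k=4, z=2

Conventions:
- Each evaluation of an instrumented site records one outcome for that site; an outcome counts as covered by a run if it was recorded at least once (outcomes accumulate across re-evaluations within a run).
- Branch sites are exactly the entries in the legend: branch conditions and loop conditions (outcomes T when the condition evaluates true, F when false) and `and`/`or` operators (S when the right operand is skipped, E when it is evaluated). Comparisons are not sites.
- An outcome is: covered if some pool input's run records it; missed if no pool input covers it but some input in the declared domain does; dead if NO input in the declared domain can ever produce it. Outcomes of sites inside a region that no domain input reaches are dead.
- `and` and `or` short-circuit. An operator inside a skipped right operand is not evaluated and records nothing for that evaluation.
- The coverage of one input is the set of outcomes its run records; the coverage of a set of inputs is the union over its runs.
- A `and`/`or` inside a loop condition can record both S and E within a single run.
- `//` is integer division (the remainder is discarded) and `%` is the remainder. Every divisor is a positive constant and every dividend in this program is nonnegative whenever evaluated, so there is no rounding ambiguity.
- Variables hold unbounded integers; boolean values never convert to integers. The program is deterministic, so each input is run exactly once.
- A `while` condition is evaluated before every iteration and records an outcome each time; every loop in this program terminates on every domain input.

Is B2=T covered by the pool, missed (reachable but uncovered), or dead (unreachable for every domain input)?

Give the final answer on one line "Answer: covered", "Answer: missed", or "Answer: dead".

no pool input records B2=T
but domain input (g=1, k=4, z=4) does record it -> reachable, so missed

Answer: missed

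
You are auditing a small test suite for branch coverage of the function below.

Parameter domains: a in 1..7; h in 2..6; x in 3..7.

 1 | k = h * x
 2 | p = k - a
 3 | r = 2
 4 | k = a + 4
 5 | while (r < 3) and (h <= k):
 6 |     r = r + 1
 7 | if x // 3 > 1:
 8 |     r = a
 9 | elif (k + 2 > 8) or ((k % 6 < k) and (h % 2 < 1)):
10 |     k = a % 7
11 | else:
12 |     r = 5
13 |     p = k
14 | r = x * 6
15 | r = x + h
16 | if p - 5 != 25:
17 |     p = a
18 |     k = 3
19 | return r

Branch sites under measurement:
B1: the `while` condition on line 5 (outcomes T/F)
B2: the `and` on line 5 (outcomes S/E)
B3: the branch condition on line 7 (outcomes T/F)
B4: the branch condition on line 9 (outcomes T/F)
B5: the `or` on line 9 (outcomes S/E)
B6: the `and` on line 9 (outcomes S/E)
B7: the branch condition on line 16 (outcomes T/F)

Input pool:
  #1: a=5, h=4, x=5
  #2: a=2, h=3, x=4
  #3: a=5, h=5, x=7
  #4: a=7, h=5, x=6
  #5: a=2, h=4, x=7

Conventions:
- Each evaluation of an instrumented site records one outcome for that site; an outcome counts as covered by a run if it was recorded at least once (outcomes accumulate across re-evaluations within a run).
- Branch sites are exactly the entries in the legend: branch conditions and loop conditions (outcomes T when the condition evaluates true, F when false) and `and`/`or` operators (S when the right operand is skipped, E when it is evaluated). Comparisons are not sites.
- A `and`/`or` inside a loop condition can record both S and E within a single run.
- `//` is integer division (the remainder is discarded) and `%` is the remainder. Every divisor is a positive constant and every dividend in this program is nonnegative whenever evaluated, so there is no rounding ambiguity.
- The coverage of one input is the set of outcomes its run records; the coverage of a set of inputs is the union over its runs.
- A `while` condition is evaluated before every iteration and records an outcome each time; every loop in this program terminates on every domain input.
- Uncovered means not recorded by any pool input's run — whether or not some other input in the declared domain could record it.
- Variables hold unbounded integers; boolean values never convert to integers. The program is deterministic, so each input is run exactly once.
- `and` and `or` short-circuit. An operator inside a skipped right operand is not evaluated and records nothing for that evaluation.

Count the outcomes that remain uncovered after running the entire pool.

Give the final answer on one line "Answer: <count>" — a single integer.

#1 (a=5, h=4, x=5) -> B2->E, B1->T, B2->S, B1->F, B3->F, B5->S, B4->T, B7->T; covered: B1=T, B1=F, B2=S, B2=E, B3=F, B4=T, B5=S, B7=T
#2 (a=2, h=3, x=4) -> B2->E, B1->T, B2->S, B1->F, B3->F, B5->E, B6->E, B4->F, B7->T; covered: B1=T, B1=F, B2=S, B2=E, B3=F, B4=F, B5=E, B6=E, B7=T
#3 (a=5, h=5, x=7) -> B2->E, B1->T, B2->S, B1->F, B3->T, B7->F; covered: B1=T, B1=F, B2=S, B2=E, B3=T, B7=F
#4 (a=7, h=5, x=6) -> B2->E, B1->T, B2->S, B1->F, B3->T, B7->T; covered: B1=T, B1=F, B2=S, B2=E, B3=T, B7=T
#5 (a=2, h=4, x=7) -> B2->E, B1->T, B2->S, B1->F, B3->T, B7->T; covered: B1=T, B1=F, B2=S, B2=E, B3=T, B7=T
union over the pool: B1=T, B1=F, B2=S, B2=E, B3=T, B3=F, B4=T, B4=F, B5=S, B5=E, B6=E, B7=T, B7=F
uncovered (1 of 14): B6=S

Answer: 1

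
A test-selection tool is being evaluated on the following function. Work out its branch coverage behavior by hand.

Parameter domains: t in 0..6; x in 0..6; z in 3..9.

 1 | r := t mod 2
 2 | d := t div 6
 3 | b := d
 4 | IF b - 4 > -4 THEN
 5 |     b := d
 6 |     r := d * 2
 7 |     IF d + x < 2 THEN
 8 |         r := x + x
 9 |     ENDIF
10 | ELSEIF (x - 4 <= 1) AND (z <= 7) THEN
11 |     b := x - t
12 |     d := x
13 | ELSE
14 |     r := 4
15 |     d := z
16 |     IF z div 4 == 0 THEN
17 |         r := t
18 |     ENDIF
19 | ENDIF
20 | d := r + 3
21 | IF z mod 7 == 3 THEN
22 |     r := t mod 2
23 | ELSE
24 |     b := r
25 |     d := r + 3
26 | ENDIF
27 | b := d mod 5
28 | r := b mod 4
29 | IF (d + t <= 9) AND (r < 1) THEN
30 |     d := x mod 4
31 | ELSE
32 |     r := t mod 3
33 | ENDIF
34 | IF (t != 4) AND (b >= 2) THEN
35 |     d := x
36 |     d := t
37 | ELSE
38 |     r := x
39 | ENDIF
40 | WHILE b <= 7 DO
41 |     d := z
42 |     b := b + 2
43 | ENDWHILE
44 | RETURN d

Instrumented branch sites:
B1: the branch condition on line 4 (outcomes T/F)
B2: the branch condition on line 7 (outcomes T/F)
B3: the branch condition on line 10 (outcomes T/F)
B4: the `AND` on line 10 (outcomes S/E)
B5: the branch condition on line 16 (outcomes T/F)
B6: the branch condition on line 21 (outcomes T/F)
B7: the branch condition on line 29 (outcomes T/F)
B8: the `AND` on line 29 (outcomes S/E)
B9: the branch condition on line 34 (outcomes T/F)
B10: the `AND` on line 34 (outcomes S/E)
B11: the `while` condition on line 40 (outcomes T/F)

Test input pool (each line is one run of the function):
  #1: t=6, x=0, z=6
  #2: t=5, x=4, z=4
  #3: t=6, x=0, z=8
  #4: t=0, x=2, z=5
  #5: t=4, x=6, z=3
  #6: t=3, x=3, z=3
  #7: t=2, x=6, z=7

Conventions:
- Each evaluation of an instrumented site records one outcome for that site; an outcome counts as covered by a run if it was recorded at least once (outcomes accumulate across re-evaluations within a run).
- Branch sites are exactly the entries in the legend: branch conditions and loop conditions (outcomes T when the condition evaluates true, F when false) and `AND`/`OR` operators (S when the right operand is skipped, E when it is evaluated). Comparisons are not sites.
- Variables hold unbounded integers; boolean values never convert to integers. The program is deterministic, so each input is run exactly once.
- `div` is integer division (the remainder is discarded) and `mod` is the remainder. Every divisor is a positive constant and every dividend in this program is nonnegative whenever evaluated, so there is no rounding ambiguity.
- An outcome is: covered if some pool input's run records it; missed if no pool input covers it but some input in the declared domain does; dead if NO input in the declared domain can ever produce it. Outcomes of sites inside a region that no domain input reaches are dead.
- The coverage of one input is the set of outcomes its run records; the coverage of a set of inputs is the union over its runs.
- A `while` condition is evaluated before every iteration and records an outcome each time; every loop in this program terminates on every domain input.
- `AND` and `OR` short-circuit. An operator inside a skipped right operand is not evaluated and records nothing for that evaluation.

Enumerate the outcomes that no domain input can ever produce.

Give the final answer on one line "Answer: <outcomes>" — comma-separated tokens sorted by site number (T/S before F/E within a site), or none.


checking every outcome against all 343 domain inputs:
  reachable outcomes have witnesses, e.g. B1=T (e.g. t=6, x=0, z=3), B1=F (e.g. t=0, x=0, z=3), B2=T (e.g. t=6, x=0, z=3), B2=F (e.g. t=6, x=1, z=3)
Answer: none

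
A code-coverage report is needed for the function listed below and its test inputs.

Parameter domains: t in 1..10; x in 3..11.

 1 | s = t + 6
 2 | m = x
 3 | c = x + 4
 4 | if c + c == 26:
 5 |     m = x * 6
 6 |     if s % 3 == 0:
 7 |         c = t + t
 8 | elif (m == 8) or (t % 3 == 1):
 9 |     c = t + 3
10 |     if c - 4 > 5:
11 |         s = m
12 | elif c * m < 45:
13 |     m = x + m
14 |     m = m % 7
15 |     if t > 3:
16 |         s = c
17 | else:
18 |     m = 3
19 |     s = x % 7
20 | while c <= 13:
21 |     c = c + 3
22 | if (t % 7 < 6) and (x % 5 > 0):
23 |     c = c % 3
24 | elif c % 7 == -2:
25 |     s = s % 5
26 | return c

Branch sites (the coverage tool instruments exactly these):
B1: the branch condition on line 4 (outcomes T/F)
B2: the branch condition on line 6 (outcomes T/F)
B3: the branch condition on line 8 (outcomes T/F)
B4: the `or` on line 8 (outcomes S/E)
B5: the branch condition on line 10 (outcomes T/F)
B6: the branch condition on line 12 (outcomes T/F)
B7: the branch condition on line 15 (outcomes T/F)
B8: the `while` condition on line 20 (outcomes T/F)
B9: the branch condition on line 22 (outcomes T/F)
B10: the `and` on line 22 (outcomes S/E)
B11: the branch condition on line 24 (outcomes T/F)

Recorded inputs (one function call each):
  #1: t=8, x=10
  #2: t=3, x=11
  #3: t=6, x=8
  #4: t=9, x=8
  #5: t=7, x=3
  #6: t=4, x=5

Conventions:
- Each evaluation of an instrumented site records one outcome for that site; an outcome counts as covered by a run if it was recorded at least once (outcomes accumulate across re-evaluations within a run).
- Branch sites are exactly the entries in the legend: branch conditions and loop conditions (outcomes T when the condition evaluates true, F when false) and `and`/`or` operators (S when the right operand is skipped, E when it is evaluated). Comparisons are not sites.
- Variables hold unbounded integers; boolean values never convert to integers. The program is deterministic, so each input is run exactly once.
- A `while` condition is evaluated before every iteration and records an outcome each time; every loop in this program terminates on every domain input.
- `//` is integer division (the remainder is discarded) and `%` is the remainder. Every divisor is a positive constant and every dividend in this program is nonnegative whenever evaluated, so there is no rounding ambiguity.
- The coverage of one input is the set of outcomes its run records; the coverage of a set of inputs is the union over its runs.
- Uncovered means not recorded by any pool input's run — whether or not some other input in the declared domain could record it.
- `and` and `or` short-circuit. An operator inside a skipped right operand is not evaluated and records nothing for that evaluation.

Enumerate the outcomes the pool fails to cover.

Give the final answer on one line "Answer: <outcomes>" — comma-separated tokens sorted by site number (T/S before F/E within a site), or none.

input #1 (t=8, x=10): events B1->F, B4->E, B3->F, B6->F, B8->F, B10->E, B9->F, B11->F; covers B1=F, B3=F, B4=E, B6=F, B8=F, B9=F, B10=E, B11=F
input #2 (t=3, x=11): events B1->F, B4->E, B3->F, B6->F, B8->F, B10->E, B9->T; covers B1=F, B3=F, B4=E, B6=F, B8=F, B9=T, B10=E
input #3 (t=6, x=8): events B1->F, B4->S, B3->T, B5->F, B8->T, B8->T, B8->F, B10->S, B9->F, B11->F; covers B1=F, B3=T, B4=S, B5=F, B8=T, B8=F, B9=F, B10=S, B11=F
input #4 (t=9, x=8): events B1->F, B4->S, B3->T, B5->T, B8->T, B8->F, B10->E, B9->T; covers B1=F, B3=T, B4=S, B5=T, B8=T, B8=F, B9=T, B10=E
input #5 (t=7, x=3): events B1->F, B4->E, B3->T, B5->T, B8->T, B8->T, B8->F, B10->E, B9->T; covers B1=F, B3=T, B4=E, B5=T, B8=T, B8=F, B9=T, B10=E
input #6 (t=4, x=5): events B1->F, B4->E, B3->T, B5->F, B8->T, B8->T, B8->T, B8->F, B10->E, B9->F, B11->F; covers B1=F, B3=T, B4=E, B5=F, B8=T, B8=F, B9=F, B10=E, B11=F
union over the pool: B1=F, B3=T, B3=F, B4=S, B4=E, B5=T, B5=F, B6=F, B8=T, B8=F, B9=T, B9=F, B10=S, B10=E, B11=F
uncovered (7 of 22): B1=T, B2=T, B2=F, B6=T, B7=T, B7=F, B11=T

Answer: B1=T, B2=T, B2=F, B6=T, B7=T, B7=F, B11=T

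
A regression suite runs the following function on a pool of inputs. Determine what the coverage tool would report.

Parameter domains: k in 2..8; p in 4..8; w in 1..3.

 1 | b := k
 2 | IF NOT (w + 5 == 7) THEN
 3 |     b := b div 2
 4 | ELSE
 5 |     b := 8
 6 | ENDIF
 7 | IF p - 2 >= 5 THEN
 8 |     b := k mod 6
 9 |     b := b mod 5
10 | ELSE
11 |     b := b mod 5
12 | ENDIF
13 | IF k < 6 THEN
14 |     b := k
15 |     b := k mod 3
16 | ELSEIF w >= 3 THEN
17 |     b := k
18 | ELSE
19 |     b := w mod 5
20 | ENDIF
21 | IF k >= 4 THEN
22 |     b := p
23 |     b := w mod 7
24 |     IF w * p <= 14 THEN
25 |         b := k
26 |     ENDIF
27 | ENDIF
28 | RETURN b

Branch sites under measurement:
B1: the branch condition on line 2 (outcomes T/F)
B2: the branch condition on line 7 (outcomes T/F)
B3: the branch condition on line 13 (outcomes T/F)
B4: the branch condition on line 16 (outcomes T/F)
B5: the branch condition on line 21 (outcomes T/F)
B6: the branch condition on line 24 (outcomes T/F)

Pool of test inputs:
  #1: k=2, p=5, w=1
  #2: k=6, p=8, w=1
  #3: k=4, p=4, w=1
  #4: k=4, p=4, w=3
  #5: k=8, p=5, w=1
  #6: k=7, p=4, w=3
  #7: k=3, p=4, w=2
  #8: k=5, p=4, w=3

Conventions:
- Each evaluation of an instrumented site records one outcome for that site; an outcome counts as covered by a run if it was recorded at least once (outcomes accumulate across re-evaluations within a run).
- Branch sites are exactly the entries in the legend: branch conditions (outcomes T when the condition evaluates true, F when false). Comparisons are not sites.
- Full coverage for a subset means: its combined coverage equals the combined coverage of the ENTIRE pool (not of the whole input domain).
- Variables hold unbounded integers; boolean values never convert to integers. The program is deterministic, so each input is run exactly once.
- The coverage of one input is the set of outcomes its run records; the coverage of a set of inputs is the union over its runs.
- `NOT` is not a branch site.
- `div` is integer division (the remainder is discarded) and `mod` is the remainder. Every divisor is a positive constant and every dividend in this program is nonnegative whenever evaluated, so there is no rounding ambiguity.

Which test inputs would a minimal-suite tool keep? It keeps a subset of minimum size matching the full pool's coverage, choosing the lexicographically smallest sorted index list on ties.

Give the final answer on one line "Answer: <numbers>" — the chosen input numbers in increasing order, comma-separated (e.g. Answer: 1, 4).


input #1, k=2, p=5, w=1: events B1->T, B2->F, B3->T, B5->F; outcomes B1=T, B2=F, B3=T, B5=F
input #2, k=6, p=8, w=1: events B1->T, B2->T, B3->F, B4->F, B5->T, B6->T; outcomes B1=T, B2=T, B3=F, B4=F, B5=T, B6=T
input #3, k=4, p=4, w=1: events B1->T, B2->F, B3->T, B5->T, B6->T; outcomes B1=T, B2=F, B3=T, B5=T, B6=T
input #4, k=4, p=4, w=3: events B1->T, B2->F, B3->T, B5->T, B6->T; outcomes B1=T, B2=F, B3=T, B5=T, B6=T
input #5, k=8, p=5, w=1: events B1->T, B2->F, B3->F, B4->F, B5->T, B6->T; outcomes B1=T, B2=F, B3=F, B4=F, B5=T, B6=T
input #6, k=7, p=4, w=3: events B1->T, B2->F, B3->F, B4->T, B5->T, B6->T; outcomes B1=T, B2=F, B3=F, B4=T, B5=T, B6=T
input #7, k=3, p=4, w=2: events B1->F, B2->F, B3->T, B5->F; outcomes B1=F, B2=F, B3=T, B5=F
input #8, k=5, p=4, w=3: events B1->T, B2->F, B3->T, B5->T, B6->T; outcomes B1=T, B2=F, B3=T, B5=T, B6=T
pool-wide coverage (11 outcomes): B1=T, B1=F, B2=T, B2=F, B3=T, B3=F, B4=T, B4=F, B5=T, B5=F, B6=T
every size-1 subset falls short of the 11 outcomes (best: 6/11)
every size-2 subset falls short of the 11 outcomes (best: 10/11)
size 3: inputs {2, 6, 7} cover all 11 outcomes, and no lexicographically smaller subset of this size does
Answer: 2, 6, 7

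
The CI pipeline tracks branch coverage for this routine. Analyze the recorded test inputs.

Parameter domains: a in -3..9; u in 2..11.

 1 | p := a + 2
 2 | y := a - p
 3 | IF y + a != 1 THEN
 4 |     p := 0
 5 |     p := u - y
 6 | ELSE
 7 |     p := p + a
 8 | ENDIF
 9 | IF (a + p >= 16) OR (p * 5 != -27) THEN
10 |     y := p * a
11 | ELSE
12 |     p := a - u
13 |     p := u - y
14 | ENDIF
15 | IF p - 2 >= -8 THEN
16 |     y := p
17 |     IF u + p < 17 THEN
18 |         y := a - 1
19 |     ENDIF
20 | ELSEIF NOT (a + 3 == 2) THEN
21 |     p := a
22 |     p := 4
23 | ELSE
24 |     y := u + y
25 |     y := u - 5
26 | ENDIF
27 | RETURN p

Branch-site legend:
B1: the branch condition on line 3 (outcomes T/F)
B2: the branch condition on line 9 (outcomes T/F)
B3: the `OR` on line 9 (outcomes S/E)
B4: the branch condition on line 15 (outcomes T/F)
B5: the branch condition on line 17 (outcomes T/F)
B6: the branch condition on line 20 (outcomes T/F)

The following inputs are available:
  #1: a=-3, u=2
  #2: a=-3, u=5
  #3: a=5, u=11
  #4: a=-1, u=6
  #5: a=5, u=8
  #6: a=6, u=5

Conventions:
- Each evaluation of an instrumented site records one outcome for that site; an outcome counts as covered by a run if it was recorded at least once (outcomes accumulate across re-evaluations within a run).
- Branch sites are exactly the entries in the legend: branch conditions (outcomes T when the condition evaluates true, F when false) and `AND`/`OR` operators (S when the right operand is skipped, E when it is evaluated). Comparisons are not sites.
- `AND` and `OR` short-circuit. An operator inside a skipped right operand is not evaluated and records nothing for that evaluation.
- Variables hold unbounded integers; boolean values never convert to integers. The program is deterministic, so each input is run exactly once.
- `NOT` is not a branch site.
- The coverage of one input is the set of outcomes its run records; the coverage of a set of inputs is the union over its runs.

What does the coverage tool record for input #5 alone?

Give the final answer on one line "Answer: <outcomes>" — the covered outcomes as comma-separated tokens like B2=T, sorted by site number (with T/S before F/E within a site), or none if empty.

Running input #5 (a=5, u=8), event by event:
  B1->T, B3->E, B2->T, B4->T, B5->F
distinct outcomes covered: B1=T, B2=T, B3=E, B4=T, B5=F

Answer: B1=T, B2=T, B3=E, B4=T, B5=F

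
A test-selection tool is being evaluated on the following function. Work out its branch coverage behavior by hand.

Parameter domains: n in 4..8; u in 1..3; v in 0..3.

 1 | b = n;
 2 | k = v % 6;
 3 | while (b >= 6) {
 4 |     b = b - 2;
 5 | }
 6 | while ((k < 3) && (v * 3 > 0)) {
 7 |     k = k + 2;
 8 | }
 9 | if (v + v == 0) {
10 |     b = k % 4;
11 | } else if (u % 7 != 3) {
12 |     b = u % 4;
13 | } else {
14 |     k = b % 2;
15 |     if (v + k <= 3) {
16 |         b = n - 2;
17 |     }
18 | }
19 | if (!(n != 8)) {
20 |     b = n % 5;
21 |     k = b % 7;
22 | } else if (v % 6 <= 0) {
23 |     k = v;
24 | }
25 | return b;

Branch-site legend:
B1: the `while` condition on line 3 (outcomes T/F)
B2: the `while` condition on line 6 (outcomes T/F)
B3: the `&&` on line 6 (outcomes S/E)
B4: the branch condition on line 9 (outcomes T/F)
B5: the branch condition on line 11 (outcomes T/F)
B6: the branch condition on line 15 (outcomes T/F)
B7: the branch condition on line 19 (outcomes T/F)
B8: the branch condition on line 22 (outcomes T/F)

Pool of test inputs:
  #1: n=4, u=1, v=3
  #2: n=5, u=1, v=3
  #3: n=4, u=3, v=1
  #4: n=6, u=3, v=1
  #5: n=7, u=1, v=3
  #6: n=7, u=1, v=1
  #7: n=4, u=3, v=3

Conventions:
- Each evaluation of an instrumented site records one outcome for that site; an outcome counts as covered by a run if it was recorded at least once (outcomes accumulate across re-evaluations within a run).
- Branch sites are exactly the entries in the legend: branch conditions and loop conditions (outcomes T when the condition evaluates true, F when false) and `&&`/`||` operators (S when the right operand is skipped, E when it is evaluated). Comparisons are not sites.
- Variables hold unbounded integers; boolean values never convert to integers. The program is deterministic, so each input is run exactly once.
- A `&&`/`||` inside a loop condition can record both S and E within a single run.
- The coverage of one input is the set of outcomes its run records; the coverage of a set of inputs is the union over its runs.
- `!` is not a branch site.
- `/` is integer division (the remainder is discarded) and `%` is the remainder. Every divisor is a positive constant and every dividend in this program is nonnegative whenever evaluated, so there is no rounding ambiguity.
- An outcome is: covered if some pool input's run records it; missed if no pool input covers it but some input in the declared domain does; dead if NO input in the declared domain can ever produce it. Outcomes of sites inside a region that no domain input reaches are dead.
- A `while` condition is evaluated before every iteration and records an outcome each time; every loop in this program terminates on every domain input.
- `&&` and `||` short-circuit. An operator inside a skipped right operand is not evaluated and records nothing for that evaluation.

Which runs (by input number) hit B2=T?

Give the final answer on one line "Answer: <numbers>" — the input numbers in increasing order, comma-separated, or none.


input #1 (n=4, u=1, v=3): does not produce B2=T
input #2 (n=5, u=1, v=3): does not produce B2=T
input #3 (n=4, u=3, v=1): produces B2=T
input #4 (n=6, u=3, v=1): produces B2=T
input #5 (n=7, u=1, v=3): does not produce B2=T
input #6 (n=7, u=1, v=1): produces B2=T
input #7 (n=4, u=3, v=3): does not produce B2=T
Answer: 3, 4, 6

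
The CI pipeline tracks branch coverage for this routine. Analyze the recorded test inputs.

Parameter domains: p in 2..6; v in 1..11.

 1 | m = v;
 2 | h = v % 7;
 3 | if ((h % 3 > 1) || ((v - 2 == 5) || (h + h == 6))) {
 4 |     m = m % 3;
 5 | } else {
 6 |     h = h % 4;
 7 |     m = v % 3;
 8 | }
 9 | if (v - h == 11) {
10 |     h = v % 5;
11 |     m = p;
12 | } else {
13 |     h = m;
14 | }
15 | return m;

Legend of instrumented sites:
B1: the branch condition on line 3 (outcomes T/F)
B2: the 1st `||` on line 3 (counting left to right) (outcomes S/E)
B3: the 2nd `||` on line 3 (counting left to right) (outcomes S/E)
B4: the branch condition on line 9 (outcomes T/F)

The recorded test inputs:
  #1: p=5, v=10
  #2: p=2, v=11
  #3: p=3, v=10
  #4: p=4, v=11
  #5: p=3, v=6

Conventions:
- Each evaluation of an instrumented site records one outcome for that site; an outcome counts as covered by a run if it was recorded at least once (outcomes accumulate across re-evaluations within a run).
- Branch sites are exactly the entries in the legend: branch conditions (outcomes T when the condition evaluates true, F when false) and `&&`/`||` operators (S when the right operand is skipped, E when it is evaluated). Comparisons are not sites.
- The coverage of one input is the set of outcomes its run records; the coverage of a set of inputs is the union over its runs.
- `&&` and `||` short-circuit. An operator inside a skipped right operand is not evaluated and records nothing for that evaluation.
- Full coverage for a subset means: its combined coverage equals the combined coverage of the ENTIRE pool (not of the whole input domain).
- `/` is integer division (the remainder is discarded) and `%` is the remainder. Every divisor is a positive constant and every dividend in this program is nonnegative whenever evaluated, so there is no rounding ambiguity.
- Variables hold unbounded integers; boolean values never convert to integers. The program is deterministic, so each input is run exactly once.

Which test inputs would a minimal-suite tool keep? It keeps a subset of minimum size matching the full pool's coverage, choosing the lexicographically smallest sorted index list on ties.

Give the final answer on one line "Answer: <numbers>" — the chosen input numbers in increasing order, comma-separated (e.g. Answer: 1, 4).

input #1, p=5, v=10: outcomes B1=T, B2=E, B3=E, B4=F
input #2, p=2, v=11: outcomes B1=F, B2=E, B3=E, B4=T
input #3, p=3, v=10: outcomes B1=T, B2=E, B3=E, B4=F
input #4, p=4, v=11: outcomes B1=F, B2=E, B3=E, B4=T
input #5, p=3, v=6: outcomes B1=F, B2=E, B3=E, B4=F
pool-wide coverage (6 outcomes): B1=T, B1=F, B2=E, B3=E, B4=T, B4=F
checked all size-1 subsets: none covers 6 outcomes (max 4/6)
the canonical winner is {1, 2}: size 2, full 6-outcome coverage, earliest index list among size-2 covers

Answer: 1, 2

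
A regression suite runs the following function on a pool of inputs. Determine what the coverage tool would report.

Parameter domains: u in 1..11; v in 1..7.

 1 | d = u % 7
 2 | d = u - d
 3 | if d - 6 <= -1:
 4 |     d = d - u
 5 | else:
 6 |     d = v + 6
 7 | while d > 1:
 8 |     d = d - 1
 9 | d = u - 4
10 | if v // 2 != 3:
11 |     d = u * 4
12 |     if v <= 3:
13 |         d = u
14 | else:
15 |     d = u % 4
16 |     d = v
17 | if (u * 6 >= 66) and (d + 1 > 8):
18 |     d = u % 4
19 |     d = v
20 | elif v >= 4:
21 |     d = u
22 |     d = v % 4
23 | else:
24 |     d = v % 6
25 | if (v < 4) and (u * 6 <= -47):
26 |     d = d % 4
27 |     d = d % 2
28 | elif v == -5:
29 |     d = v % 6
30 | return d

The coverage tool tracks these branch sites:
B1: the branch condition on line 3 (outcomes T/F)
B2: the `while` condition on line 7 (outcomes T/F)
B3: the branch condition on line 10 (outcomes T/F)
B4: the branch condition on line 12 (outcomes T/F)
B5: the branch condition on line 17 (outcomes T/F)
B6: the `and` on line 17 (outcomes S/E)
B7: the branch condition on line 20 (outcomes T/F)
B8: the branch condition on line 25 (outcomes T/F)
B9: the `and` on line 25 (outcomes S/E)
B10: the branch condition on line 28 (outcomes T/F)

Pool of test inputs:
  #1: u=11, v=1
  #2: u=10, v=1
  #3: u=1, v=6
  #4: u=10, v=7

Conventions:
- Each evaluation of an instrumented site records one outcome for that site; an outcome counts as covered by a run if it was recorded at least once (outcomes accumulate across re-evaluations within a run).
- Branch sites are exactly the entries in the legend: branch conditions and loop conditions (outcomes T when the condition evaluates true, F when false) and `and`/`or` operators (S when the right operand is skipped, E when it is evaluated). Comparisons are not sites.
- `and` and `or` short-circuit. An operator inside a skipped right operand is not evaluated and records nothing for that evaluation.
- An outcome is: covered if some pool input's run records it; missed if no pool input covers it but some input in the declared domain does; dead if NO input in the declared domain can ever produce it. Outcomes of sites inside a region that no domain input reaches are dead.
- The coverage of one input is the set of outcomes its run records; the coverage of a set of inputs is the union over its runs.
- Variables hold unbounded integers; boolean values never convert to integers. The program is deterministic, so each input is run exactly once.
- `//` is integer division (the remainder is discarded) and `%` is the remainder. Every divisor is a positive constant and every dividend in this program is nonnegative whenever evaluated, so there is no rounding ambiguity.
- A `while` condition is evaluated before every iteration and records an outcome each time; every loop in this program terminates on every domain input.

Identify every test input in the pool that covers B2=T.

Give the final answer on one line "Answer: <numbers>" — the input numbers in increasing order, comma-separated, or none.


input #1 (u=11, v=1): records B2=T
input #2 (u=10, v=1): records B2=T
input #3 (u=1, v=6): does not record B2=T
input #4 (u=10, v=7): records B2=T
Answer: 1, 2, 4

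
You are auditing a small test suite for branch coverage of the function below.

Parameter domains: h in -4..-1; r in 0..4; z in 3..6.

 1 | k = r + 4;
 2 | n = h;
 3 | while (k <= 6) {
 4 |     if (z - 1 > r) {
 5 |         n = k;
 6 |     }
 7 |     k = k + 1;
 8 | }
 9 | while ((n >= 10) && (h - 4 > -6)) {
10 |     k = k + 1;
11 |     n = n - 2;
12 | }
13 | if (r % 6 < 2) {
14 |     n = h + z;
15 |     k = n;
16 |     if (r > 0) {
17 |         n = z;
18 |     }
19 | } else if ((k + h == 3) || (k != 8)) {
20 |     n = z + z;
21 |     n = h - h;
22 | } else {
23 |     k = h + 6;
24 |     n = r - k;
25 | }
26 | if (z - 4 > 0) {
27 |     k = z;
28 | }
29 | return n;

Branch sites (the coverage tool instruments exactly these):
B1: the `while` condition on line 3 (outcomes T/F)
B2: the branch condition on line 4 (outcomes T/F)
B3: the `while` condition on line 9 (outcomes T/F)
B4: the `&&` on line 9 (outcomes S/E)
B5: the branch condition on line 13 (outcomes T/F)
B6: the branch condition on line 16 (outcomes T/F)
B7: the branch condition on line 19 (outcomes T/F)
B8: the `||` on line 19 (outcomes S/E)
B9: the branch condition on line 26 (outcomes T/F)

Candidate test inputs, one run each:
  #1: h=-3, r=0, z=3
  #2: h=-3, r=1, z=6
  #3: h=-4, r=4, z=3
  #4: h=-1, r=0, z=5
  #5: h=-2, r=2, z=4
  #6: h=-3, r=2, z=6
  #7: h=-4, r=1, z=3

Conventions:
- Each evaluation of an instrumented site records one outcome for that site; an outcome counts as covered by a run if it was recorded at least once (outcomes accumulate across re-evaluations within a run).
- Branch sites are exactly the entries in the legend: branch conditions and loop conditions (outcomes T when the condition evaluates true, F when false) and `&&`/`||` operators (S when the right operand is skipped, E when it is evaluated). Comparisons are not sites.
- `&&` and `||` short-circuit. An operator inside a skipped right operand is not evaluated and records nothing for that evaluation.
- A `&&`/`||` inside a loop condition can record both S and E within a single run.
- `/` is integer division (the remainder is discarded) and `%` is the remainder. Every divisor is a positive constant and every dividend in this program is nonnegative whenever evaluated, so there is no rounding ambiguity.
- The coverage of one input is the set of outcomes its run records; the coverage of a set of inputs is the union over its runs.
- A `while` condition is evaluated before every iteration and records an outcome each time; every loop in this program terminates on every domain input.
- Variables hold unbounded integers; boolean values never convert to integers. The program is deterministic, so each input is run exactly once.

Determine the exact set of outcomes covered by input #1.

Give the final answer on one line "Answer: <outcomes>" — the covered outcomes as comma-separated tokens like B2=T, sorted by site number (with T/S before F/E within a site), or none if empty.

Running input #1 (h=-3, r=0, z=3), event by event:
  B1->T, B2->T, B1->T, B2->T, B1->T, B2->T, B1->F, B4->S, B3->F, B5->T
  B6->F, B9->F
collecting distinct outcomes: B1=T, B1=F, B2=T, B3=F, B4=S, B5=T, B6=F, B9=F

Answer: B1=T, B1=F, B2=T, B3=F, B4=S, B5=T, B6=F, B9=F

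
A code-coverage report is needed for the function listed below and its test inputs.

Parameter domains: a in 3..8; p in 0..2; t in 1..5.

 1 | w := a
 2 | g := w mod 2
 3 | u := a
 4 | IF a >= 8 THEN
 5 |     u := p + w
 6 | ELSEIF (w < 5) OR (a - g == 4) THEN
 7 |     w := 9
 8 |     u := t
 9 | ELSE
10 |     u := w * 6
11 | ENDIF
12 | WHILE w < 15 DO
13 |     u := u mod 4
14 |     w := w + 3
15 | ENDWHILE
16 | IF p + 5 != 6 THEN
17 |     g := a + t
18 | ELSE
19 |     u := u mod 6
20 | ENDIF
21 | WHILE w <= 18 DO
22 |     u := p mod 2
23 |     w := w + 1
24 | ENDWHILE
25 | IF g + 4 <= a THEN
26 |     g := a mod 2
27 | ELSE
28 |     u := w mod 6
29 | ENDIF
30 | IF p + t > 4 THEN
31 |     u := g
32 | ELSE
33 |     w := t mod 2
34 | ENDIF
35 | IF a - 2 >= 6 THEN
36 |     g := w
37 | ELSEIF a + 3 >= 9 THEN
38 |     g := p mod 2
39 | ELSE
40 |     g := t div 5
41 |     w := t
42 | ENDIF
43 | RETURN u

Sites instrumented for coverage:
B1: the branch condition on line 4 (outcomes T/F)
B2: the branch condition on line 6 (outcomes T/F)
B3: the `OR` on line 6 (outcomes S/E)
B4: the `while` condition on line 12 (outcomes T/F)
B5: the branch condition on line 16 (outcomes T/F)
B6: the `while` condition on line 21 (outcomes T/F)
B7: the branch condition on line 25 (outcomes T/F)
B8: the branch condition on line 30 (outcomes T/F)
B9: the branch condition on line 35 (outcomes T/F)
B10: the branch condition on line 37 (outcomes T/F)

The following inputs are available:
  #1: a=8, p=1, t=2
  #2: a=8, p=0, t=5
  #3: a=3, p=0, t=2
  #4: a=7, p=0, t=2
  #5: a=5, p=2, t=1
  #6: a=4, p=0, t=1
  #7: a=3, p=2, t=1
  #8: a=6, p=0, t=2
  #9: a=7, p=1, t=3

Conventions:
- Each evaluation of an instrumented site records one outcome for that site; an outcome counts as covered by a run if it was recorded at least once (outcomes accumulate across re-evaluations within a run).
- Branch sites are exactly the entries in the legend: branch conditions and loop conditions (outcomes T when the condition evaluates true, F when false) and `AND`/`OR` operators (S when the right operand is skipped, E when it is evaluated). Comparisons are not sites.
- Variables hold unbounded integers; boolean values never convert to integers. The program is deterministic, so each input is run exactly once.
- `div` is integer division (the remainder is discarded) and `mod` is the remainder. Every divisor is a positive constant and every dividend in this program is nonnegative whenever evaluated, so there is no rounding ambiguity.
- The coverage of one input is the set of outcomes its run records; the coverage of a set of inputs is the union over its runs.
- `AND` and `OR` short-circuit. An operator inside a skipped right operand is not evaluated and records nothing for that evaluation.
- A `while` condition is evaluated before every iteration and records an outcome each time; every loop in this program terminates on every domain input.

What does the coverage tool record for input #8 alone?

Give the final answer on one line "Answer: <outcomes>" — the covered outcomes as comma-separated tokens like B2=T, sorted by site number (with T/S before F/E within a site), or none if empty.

Event log for input #8 (a=6, p=0, t=2):
  B1->F, B3->E, B2->F, B4->T, B4->T, B4->T, B4->F, B5->T, B6->T, B6->T
  B6->T, B6->T, B6->F, B7->F, B8->F, B9->F, B10->T
distinct outcomes covered: B1=F, B2=F, B3=E, B4=T, B4=F, B5=T, B6=T, B6=F, B7=F, B8=F, B9=F, B10=T

Answer: B1=F, B2=F, B3=E, B4=T, B4=F, B5=T, B6=T, B6=F, B7=F, B8=F, B9=F, B10=T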